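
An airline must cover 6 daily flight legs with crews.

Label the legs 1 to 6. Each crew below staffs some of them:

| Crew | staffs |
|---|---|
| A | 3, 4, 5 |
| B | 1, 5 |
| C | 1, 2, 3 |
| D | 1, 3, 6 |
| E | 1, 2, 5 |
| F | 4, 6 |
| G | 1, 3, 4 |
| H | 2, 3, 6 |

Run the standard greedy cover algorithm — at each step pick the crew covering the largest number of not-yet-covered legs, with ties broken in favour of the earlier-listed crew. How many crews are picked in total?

Greedy: pick A (covers 3 new) → pick C (covers 2 new) → pick D (covers 1 new). Total picks: 3.

3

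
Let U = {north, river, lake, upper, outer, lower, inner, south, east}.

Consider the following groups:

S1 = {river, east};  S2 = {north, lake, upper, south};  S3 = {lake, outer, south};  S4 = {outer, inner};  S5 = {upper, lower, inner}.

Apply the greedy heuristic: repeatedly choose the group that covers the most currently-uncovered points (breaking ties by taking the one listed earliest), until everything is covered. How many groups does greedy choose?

Greedy: pick S2 (covers 4 new) → pick S1 (covers 2 new) → pick S4 (covers 2 new) → pick S5 (covers 1 new). Total picks: 4.

4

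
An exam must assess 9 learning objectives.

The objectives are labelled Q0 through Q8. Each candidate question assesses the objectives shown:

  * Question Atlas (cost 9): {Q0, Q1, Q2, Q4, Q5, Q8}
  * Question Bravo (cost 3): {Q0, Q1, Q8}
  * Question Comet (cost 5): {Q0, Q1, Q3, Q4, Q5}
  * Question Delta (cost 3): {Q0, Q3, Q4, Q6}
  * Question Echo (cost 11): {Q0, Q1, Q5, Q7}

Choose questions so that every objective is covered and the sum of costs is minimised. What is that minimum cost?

23

Atlas, Delta, Echo together cover every objective (Atlas ∪ Delta ∪ Echo = {Q0, Q1, Q2, Q3, Q4, Q5, Q6, Q7, Q8}); total cost 9 + 3 + 11 = 23.
The greedy pick Delta, Bravo, Atlas, Echo costs 26; no covering selection beats 23.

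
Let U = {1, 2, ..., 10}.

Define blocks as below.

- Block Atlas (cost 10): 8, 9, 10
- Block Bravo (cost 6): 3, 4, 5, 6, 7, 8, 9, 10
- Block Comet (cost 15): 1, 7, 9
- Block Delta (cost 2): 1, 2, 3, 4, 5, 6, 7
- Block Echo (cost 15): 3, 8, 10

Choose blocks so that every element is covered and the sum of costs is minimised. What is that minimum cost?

Bravo, Delta together cover every element (Bravo ∪ Delta = {1, 2, 3, 4, 5, 6, 7, 8, 9, 10}); total cost 6 + 2 = 8.
No covering selection has total cost below 8.

8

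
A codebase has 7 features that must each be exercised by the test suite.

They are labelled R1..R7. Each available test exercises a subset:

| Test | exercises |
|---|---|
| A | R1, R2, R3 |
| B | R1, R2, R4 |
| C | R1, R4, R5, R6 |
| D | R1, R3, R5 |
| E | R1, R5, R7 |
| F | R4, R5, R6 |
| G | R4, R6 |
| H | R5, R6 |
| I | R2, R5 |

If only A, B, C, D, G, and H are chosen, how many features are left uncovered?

1

Union of A, B, C, D, G, H = {R1, R2, R3, R4, R5, R6}.
Not covered: R7 — 1 feature.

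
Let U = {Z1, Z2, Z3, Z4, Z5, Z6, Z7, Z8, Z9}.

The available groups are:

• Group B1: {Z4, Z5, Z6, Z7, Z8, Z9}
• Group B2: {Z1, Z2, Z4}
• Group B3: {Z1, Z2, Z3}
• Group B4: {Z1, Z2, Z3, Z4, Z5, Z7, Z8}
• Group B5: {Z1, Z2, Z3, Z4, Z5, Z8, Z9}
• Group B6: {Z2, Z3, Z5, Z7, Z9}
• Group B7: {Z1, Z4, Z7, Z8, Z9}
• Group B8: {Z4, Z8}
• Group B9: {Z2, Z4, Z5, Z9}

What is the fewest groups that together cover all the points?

2

Take {B1, B4}. Their union is {Z1, Z2, Z3, Z4, Z5, Z6, Z7, Z8, Z9}, which is all 9 points.
No single group has all 9 points (the largest, B4, has 7), so 2 is optimal.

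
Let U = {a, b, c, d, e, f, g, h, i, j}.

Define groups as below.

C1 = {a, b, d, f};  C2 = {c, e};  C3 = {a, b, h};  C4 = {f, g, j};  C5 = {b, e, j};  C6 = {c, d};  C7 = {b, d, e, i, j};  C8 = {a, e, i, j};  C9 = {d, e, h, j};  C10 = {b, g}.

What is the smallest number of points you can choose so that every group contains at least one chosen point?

3

Take T = {b, c, j}. Each listed group contains at least one of these, so T is a hitting set of size 3.
The groups C2, C3, C4 are pairwise disjoint, so any hitting set needs a separate point for each — at least 3. Hence 3 is optimal.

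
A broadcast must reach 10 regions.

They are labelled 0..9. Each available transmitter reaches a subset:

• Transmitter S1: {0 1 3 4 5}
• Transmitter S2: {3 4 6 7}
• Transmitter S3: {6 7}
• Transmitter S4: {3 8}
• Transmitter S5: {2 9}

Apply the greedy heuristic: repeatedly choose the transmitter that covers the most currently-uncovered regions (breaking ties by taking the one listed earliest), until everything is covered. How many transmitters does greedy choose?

4

Greedy: pick S1 (covers 5 new) → pick S2 (covers 2 new) → pick S5 (covers 2 new) → pick S4 (covers 1 new). Total picks: 4.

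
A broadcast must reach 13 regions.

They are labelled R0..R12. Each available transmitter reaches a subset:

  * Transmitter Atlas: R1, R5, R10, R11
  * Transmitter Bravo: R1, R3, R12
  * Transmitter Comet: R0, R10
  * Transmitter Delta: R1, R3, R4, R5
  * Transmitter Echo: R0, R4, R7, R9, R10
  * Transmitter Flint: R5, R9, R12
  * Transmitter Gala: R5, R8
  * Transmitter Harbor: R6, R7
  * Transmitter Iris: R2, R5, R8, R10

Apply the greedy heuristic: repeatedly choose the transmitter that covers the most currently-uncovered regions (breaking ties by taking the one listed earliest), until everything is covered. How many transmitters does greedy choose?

5

Greedy: pick Echo (covers 5 new) → pick Atlas (covers 3 new) → pick Bravo (covers 2 new) → pick Iris (covers 2 new) → pick Harbor (covers 1 new). Total picks: 5.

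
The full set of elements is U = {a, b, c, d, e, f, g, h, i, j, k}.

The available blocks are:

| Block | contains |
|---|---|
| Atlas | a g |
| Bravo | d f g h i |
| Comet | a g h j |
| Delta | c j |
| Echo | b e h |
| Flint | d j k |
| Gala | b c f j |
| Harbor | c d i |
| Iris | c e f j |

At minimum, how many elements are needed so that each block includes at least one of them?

4

Take T = {d, g, h, j}. Each listed block contains at least one of these, so T is a hitting set of size 4.
No choice of 3 elements meets every block, so 4 is the minimum.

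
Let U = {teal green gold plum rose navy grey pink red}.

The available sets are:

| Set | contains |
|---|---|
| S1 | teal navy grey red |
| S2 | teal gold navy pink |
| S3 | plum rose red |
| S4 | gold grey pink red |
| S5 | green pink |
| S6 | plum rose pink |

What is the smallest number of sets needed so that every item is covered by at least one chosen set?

Take {S1, S2, S5, S6}. Their union is {teal, green, gold, plum, rose, navy, grey, pink, red}, which is all 9 items.
No 3 of the 6 sets cover everything (all 20 combinations miss at least one item), so 4 is optimal.

4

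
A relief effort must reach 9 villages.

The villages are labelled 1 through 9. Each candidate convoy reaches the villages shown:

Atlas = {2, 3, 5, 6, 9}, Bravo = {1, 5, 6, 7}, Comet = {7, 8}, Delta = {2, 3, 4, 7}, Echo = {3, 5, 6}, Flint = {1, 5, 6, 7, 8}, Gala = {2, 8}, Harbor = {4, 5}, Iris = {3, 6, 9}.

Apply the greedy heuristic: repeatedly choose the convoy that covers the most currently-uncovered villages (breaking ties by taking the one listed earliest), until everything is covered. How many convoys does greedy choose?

3

Greedy: pick Atlas (covers 5 new) → pick Flint (covers 3 new) → pick Delta (covers 1 new). Total picks: 3.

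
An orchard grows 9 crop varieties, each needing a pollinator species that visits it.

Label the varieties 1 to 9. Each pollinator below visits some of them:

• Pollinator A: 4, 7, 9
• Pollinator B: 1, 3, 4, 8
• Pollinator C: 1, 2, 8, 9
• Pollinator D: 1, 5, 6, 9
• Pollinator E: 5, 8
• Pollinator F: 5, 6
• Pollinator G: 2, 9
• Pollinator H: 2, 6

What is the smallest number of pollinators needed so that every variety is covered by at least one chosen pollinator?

4

Take {A, B, D, H}. Their union is {1, 2, 3, 4, 5, 6, 7, 8, 9}, which is all 9 varieties.
No 3 of the 8 pollinators cover everything (all 56 combinations miss at least one variety), so 4 is optimal.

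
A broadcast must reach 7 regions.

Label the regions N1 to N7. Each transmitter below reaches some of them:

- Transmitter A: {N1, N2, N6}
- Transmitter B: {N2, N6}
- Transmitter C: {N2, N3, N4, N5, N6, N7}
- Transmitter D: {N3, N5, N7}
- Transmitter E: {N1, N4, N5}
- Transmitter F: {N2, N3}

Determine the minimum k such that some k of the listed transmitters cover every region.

C and E together: C ∪ E = {N1, N2, N3, N4, N5, N6, N7} — every region is covered.
No single transmitter has all 7 regions (the largest, C, has 6), so 2 is optimal.

2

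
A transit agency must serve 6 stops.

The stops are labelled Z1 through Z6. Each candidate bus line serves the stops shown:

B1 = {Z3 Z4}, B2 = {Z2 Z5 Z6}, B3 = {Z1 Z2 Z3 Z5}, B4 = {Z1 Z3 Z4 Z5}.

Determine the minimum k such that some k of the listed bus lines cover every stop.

B2 and B4 together: B2 ∪ B4 = {Z1, Z2, Z3, Z4, Z5, Z6} — every stop is covered.
No single bus line has all 6 stops (the largest, B3, has 4), so 2 is optimal.

2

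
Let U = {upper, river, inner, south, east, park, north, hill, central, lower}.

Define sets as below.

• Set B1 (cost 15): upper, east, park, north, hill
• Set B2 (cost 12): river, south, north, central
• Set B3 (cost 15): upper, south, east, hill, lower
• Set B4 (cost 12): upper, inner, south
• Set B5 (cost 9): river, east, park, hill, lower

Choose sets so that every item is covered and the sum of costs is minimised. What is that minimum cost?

B2, B4, B5 together cover every item (B2 ∪ B4 ∪ B5 = {upper, river, inner, south, east, park, north, hill, central, lower}); total cost 12 + 12 + 9 = 33.
No covering selection has total cost below 33.

33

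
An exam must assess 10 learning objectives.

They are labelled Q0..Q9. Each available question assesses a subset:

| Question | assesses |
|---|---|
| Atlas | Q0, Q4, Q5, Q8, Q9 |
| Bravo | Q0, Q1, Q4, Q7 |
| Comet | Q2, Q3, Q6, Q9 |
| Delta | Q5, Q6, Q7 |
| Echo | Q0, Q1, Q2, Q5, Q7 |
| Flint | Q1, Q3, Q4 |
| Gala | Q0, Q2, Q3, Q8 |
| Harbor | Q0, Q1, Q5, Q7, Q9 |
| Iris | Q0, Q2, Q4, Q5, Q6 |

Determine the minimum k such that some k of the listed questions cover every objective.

Atlas and Bravo and Comet together: Atlas ∪ Bravo ∪ Comet = {Q0, Q1, Q2, Q3, Q4, Q5, Q6, Q7, Q8, Q9} — every objective is covered.
No 2 of the 9 questions cover everything (all 36 combinations miss at least one objective), so 3 is optimal.

3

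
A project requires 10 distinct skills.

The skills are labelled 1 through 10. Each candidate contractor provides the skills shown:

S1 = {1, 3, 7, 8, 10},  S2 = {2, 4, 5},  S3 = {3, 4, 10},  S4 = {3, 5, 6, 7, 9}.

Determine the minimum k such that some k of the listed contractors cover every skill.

Take {S1, S2, S4}. Their union is {1, 2, 3, 4, 5, 6, 7, 8, 9, 10}, which is all 10 skills.
Only S1 contains 1, so S1 is forced; the remaining 5 skills need at least 2 more contractors (each remaining contractor adds at most 3) — so at least 3 contractors are needed, and 3 is optimal.

3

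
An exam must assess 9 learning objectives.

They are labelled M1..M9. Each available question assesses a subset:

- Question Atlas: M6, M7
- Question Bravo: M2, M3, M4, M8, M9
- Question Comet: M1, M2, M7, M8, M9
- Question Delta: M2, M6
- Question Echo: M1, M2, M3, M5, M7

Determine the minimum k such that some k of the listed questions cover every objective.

3

Take {Bravo, Delta, Echo}. Their union is {M1, M2, M3, M4, M5, M6, M7, M8, M9}, which is all 9 objectives.
Only Bravo contains M4, so Bravo is forced; the remaining 4 objectives need at least 2 more questions (each remaining question adds at most 3) — so at least 3 questions are needed, and 3 is optimal.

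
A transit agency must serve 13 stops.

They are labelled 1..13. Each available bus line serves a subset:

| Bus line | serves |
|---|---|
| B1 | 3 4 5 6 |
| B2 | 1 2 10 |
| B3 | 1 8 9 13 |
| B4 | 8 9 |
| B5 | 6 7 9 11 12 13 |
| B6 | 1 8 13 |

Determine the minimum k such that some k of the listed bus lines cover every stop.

4

B1 and B2 and B3 and B5 together: B1 ∪ B2 ∪ B3 ∪ B5 = {1, 2, 3, 4, 5, 6, 7, 8, 9, 10, 11, 12, 13} — every stop is covered.
Only B5 contains 7, so B5 is forced; the remaining 7 stops need at least 3 more bus lines (each remaining bus line adds at most 3) — so at least 4 bus lines are needed, and 4 is optimal.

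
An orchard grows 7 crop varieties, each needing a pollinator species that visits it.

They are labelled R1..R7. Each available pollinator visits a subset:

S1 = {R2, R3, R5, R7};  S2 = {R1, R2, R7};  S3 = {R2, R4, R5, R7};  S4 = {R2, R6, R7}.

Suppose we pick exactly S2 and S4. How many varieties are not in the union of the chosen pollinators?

3

Union of S2, S4 = {R1, R2, R6, R7}.
Not covered: R3, R4, R5 — 3 varieties.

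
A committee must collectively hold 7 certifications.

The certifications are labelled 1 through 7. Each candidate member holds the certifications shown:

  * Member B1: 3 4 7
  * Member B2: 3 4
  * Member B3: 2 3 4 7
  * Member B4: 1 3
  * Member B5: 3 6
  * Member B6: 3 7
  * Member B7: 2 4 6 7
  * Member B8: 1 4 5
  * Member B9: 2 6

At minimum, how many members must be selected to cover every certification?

3

Take {B1, B7, B8}. Their union is {1, 2, 3, 4, 5, 6, 7}, which is all 7 certifications.
Only B8 contains 5, so B8 is forced; the remaining 4 certifications need at least 2 more members (each remaining member adds at most 3) — so at least 3 members are needed, and 3 is optimal.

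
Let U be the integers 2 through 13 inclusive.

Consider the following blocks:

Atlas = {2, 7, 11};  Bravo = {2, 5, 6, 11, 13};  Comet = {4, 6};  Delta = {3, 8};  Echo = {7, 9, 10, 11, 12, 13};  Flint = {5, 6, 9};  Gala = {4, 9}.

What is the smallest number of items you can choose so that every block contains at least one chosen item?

H = {4, 6, 8, 11} meets every block (each contains at least one member of H), and |H| = 4.
No choice of 3 items meets every block, so 4 is the minimum.

4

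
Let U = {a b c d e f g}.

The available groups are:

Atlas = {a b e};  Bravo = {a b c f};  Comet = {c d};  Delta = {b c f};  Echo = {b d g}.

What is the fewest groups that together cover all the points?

Atlas and Delta and Echo together: Atlas ∪ Delta ∪ Echo = {a, b, c, d, e, f, g} — every point is covered.
Only Atlas contains e, so Atlas is forced; the remaining 4 points need at least 2 more groups (each remaining group adds at most 2) — so at least 3 groups are needed, and 3 is optimal.

3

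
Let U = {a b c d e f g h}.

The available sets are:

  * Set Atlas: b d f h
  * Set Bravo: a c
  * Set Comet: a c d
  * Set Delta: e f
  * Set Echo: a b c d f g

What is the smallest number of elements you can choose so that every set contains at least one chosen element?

Take T = {a, f}. Each listed set contains at least one of these, so T is a hitting set of size 2.
The sets Comet, Delta are pairwise disjoint, so any hitting set needs a separate element for each — at least 2. Hence 2 is optimal.

2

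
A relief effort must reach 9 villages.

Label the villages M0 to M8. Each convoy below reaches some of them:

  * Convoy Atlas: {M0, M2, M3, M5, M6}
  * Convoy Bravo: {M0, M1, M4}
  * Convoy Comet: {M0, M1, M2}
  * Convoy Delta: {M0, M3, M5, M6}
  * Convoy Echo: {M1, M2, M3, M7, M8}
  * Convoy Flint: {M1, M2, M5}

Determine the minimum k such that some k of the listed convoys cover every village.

3

Take {Bravo, Delta, Echo}. Their union is {M0, M1, M2, M3, M4, M5, M6, M7, M8}, which is all 9 villages.
Only Bravo contains M4, so Bravo is forced; the remaining 6 villages need at least 2 more convoys (each remaining convoy adds at most 4) — so at least 3 convoys are needed, and 3 is optimal.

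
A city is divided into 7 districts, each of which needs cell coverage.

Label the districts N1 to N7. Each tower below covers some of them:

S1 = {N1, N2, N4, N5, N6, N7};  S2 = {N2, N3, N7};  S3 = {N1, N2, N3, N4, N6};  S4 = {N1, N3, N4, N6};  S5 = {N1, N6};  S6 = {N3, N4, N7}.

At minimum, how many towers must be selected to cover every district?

2

S1 and S3 together: S1 ∪ S3 = {N1, N2, N3, N4, N5, N6, N7} — every district is covered.
No single tower has all 7 districts (the largest, S1, has 6), so 2 is optimal.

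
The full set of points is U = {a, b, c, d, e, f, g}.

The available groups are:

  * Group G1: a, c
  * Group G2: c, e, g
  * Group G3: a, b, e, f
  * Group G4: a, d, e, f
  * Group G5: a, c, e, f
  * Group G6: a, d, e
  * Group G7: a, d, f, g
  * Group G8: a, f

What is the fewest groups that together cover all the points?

G1, G3, and G7 cover everything between them: the union {a, b, c, d, e, f, g} is all of U.
Only G3 contains b, so G3 is forced; the remaining 3 points need at least 2 more groups (each remaining group adds at most 2) — so at least 3 groups are needed, and 3 is optimal.

3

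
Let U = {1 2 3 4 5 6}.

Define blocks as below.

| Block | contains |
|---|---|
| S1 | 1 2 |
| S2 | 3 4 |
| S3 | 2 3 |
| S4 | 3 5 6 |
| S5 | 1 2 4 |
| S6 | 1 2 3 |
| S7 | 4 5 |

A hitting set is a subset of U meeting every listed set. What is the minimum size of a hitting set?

3

The 3 points {2, 3, 5} hit every block.
No choice of 2 points meets every block, so 3 is the minimum.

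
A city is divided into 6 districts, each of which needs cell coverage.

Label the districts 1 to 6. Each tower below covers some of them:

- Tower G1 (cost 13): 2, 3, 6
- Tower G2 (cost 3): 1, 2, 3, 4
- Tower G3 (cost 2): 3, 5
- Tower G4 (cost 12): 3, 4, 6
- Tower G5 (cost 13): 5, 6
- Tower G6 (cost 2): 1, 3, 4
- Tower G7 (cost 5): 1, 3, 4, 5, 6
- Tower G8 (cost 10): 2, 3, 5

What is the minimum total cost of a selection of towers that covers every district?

8

G2, G7 together cover every district (G2 ∪ G7 = {1, 2, 3, 4, 5, 6}); total cost 3 + 5 = 8.
The greedy pick G6, G3, G2, G7 costs 12; no covering selection beats 8.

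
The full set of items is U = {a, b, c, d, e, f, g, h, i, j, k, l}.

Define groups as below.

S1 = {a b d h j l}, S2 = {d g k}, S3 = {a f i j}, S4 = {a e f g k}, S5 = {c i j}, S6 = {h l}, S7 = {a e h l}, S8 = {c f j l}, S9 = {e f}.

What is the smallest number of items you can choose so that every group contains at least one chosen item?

4

The 4 items {f, i, k, l} hit every group.
The groups S2, S5, S6, S9 are pairwise disjoint, so any hitting set needs a separate item for each — at least 4. Hence 4 is optimal.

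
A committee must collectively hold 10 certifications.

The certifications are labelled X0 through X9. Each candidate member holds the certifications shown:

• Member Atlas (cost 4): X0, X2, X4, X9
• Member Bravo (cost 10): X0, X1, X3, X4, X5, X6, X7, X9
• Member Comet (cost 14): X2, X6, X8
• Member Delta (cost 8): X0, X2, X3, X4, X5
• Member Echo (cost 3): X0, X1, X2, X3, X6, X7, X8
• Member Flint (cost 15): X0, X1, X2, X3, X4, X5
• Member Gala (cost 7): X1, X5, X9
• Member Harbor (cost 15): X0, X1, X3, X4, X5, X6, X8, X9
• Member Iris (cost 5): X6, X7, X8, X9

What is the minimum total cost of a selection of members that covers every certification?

Bravo, Echo together cover every certification (Bravo ∪ Echo = {X0, X1, X2, X3, X4, X5, X6, X7, X8, X9}); total cost 10 + 3 = 13.
The greedy pick Echo, Atlas, Gala costs 14; no covering selection beats 13.

13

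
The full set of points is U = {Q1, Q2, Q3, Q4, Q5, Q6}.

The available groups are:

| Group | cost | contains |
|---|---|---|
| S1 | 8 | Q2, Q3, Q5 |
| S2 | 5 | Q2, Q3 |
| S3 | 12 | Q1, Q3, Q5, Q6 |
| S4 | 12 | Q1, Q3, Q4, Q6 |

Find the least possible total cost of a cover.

S1, S4 together cover every point (S1 ∪ S4 = {Q1, Q2, Q3, Q4, Q5, Q6}); total cost 8 + 12 = 20.
The greedy pick S2, S3, S4 costs 29; no covering selection beats 20.

20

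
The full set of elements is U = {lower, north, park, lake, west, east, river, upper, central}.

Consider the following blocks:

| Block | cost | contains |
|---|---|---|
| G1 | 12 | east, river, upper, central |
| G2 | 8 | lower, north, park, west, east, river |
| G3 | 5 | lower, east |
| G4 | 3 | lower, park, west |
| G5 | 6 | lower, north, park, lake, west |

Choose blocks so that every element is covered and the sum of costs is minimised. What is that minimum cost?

18

G1, G5 together cover every element (G1 ∪ G5 = {lower, north, park, lake, west, east, river, upper, central}); total cost 12 + 6 = 18.
The greedy pick G4, G2, G1, G5 costs 29; no covering selection beats 18.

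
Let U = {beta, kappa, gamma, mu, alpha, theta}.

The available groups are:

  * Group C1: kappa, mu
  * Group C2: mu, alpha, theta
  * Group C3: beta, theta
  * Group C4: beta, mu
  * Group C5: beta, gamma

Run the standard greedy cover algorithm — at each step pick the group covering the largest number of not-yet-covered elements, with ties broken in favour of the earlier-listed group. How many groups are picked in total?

3

Greedy: pick C2 (covers 3 new) → pick C5 (covers 2 new) → pick C1 (covers 1 new). Total picks: 3.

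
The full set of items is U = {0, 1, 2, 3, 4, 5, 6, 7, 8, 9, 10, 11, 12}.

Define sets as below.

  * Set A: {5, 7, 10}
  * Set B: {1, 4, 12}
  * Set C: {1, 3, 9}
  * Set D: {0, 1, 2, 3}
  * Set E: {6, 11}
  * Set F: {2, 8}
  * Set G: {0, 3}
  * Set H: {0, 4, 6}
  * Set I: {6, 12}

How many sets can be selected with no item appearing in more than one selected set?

5

A, B, E, F, G are pairwise disjoint (A={5,7,10}; B={1,4,12}; E={6,11}; F={2,8}; G={0,3}).
Every remaining set overlaps one of these, and no 6 of the listed sets are pairwise disjoint, so 5 is the maximum.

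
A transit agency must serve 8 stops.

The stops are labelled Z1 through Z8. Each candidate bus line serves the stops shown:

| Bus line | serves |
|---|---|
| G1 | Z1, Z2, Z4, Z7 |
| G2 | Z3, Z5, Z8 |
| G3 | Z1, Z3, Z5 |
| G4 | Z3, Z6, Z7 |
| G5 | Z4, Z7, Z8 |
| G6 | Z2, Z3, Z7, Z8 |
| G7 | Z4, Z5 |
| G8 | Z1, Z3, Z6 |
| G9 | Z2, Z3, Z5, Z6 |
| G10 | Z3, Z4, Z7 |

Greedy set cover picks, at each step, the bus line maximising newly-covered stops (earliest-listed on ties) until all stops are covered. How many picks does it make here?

Greedy: pick G1 (covers 4 new) → pick G2 (covers 3 new) → pick G4 (covers 1 new). Total picks: 3.

3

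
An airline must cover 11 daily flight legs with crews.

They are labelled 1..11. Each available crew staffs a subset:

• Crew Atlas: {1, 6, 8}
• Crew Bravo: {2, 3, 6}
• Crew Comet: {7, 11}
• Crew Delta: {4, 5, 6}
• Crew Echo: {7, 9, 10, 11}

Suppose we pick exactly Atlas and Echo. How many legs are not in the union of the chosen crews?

Union of Atlas, Echo = {1, 6, 7, 8, 9, 10, 11}.
Not covered: 2, 3, 4, 5 — 4 legs.

4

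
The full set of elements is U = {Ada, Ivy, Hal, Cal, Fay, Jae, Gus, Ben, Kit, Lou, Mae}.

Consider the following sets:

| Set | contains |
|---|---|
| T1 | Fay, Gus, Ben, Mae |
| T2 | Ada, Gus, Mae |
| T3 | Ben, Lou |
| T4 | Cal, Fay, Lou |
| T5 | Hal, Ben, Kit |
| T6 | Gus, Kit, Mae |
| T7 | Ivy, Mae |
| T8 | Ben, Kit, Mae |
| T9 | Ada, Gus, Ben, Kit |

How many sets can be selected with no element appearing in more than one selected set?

3

T4, T7, T9 are pairwise disjoint (T4={Cal,Fay,Lou}; T7={Ivy,Mae}; T9={Ada,Gus,Ben,Kit}).
Every remaining set overlaps one of these, and no 4 of the listed sets are pairwise disjoint, so 3 is the maximum.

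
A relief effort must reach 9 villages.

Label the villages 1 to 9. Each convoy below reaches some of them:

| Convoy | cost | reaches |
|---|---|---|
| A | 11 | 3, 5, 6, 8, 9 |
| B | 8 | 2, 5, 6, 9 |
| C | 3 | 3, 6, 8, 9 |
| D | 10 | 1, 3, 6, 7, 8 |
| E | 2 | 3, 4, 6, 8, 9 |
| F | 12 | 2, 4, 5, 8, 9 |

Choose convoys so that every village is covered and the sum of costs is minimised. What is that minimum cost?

20

B, D, E together cover every village (B ∪ D ∪ E = {1, 2, 3, 4, 5, 6, 7, 8, 9}); total cost 8 + 10 + 2 = 20.
No covering selection has total cost below 20.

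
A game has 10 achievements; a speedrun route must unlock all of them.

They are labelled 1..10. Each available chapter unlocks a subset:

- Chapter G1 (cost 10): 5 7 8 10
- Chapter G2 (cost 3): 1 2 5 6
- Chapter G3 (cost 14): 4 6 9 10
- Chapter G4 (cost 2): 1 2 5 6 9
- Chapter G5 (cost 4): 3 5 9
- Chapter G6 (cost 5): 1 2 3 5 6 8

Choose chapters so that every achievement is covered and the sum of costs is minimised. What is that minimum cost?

29

G1, G3, G6 together cover every achievement (G1 ∪ G3 ∪ G6 = {1, 2, 3, 4, 5, 6, 7, 8, 9, 10}); total cost 10 + 14 + 5 = 29.
The greedy pick G4, G6, G1, G3 costs 31; no covering selection beats 29.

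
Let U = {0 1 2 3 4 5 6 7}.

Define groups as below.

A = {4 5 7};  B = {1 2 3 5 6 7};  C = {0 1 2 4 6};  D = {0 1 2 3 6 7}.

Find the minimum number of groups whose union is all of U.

A and D together: A ∪ D = {0, 1, 2, 3, 4, 5, 6, 7} — every element is covered.
No single group has all 8 elements (the largest, B, has 6), so 2 is optimal.

2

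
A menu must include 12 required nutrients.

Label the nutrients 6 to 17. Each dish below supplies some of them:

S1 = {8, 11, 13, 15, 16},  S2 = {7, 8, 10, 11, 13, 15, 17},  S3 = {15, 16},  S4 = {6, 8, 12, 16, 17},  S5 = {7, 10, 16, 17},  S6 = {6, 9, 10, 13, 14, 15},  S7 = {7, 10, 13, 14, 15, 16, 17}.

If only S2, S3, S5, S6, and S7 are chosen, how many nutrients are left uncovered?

Union of S2, S3, S5, S6, S7 = {6, 7, 8, 9, 10, 11, 13, 14, 15, 16, 17}.
Not covered: 12 — 1 nutrient.

1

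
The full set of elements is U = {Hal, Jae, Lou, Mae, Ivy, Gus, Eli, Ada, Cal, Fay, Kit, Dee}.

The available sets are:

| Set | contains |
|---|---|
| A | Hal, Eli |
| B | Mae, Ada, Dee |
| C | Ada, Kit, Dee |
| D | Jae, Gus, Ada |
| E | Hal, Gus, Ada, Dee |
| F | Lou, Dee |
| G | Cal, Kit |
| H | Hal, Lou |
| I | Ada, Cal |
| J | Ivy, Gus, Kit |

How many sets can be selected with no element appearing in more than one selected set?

A, F, I, J are pairwise disjoint (A={Hal,Eli}; F={Lou,Dee}; I={Ada,Cal}; J={Ivy,Gus,Kit}).
Every remaining set overlaps one of these, and no 5 of the listed sets are pairwise disjoint, so 4 is the maximum.

4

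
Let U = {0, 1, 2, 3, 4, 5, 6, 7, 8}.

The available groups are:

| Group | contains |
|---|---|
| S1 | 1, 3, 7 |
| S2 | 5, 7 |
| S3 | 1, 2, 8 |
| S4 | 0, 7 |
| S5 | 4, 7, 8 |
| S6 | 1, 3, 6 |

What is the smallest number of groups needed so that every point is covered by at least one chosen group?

S2, S3, S4, S5, and S6 cover everything between them: the union {0, 1, 2, 3, 4, 5, 6, 7, 8} is all of U.
No 4 of the 6 groups cover everything (all 15 combinations miss at least one point), so 5 is optimal.

5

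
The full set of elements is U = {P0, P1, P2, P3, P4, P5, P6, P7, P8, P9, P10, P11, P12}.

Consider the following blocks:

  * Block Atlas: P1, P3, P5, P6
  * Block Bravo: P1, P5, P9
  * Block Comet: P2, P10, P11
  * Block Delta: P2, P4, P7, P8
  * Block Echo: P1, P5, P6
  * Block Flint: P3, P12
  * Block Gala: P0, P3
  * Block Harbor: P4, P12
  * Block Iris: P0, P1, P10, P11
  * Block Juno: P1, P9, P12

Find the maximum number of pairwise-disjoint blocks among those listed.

4

Comet, Echo, Gala, Harbor are pairwise disjoint (Comet={P2,P10,P11}; Echo={P1,P5,P6}; Gala={P0,P3}; Harbor={P4,P12}).
Every remaining block overlaps one of these, and no 5 of the listed blocks are pairwise disjoint, so 4 is the maximum.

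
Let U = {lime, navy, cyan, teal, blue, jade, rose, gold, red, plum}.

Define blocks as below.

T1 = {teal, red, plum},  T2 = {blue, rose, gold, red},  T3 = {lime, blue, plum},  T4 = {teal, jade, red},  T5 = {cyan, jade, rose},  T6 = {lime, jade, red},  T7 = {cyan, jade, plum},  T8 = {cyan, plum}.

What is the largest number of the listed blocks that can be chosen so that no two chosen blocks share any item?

T1, T5 are pairwise disjoint (T1={teal,red,plum}; T5={cyan,jade,rose}).
Every remaining block overlaps one of these, and no 3 of the listed blocks are pairwise disjoint, so 2 is the maximum.

2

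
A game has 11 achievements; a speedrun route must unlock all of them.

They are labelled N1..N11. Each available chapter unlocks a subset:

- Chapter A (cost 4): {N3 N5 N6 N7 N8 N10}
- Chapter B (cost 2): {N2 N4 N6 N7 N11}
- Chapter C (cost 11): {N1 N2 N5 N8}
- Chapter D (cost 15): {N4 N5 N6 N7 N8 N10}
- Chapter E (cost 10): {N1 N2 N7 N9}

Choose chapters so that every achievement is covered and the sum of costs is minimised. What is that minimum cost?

A, B, E together cover every achievement (A ∪ B ∪ E = {N1, N2, N3, N4, N5, N6, N7, N8, N9, N10, N11}); total cost 4 + 2 + 10 = 16.
No covering selection has total cost below 16.

16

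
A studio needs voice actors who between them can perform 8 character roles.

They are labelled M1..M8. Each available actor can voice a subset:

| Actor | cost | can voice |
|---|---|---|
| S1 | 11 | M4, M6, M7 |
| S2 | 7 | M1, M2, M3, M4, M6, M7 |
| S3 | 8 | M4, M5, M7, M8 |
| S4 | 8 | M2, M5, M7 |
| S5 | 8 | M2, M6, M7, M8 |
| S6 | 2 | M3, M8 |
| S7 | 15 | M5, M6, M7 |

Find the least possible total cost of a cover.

S2, S3 together cover every role (S2 ∪ S3 = {M1, M2, M3, M4, M5, M6, M7, M8}); total cost 7 + 8 = 15.
The greedy pick S6, S2, S3 costs 17; no covering selection beats 15.

15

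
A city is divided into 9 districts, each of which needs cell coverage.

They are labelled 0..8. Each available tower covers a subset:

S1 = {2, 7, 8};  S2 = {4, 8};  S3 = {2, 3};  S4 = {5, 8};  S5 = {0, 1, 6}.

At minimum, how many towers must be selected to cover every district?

S1 and S2 and S3 and S4 and S5 together: S1 ∪ S2 ∪ S3 ∪ S4 ∪ S5 = {0, 1, 2, 3, 4, 5, 6, 7, 8} — every district is covered.
No 4 of the 5 towers cover everything (all 5 combinations miss at least one district), so 5 is optimal.

5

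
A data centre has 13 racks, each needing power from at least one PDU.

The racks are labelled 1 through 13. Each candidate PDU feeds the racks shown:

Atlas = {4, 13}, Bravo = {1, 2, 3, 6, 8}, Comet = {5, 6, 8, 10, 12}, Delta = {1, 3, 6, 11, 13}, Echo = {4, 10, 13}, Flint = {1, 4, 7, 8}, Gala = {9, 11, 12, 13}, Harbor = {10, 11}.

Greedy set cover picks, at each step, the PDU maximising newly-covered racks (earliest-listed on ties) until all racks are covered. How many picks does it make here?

Greedy: pick Bravo (covers 5 new) → pick Gala (covers 4 new) → pick Comet (covers 2 new) → pick Flint (covers 2 new). Total picks: 4.

4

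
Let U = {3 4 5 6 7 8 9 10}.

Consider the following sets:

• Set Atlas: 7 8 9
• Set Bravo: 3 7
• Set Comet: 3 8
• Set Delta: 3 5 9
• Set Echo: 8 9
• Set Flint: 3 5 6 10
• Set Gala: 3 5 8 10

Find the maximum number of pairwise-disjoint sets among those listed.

2

Atlas, Flint are pairwise disjoint (Atlas={7,8,9}; Flint={3,5,6,10}).
Every remaining set overlaps one of these, and no 3 of the listed sets are pairwise disjoint, so 2 is the maximum.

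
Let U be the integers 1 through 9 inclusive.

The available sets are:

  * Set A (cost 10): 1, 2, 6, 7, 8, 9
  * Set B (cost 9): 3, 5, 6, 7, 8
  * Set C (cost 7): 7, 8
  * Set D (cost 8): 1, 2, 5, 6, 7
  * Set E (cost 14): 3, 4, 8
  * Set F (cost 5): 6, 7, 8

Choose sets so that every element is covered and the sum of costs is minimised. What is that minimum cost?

A, D, E together cover every element (A ∪ D ∪ E = {1, 2, 3, 4, 5, 6, 7, 8, 9}); total cost 10 + 8 + 14 = 32.
The greedy pick D, B, A, E costs 41; no covering selection beats 32.

32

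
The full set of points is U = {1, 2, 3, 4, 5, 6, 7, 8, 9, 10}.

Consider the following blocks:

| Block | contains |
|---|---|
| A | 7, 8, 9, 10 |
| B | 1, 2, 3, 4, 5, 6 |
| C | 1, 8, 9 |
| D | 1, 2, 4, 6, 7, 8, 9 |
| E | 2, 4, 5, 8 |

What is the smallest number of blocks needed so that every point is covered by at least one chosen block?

2

Take {A, B}. Their union is {1, 2, 3, 4, 5, 6, 7, 8, 9, 10}, which is all 10 points.
No single block has all 10 points (the largest, D, has 7), so 2 is optimal.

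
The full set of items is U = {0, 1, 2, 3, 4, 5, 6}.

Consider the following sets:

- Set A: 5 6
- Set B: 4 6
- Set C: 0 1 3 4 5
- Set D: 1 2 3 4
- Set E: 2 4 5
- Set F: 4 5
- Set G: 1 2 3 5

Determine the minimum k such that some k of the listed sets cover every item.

Take {B, C, G}. Their union is {0, 1, 2, 3, 4, 5, 6}, which is all 7 items.
Only C contains 0, so C is forced; the remaining 2 items need at least 2 more sets (each remaining set adds at most 1) — so at least 3 sets are needed, and 3 is optimal.

3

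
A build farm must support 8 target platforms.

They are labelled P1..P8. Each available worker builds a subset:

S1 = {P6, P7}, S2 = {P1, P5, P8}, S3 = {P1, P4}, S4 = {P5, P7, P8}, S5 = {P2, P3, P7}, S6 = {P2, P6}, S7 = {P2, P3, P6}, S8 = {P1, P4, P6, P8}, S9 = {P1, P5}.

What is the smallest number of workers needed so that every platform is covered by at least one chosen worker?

3

S2 and S5 and S8 together: S2 ∪ S5 ∪ S8 = {P1, P2, P3, P4, P5, P6, P7, P8} — every platform is covered.
No 2 of the 9 workers cover everything (all 36 combinations miss at least one platform), so 3 is optimal.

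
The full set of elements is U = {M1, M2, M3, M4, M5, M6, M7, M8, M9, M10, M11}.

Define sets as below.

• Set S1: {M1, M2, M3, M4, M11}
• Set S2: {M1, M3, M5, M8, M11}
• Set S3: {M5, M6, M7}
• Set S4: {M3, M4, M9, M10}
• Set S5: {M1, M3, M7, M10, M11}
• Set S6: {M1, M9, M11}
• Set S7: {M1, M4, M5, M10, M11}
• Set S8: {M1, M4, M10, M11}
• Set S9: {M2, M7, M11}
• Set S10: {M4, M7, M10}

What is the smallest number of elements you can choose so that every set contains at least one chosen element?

H = {M4, M7, M11} meets every set (each contains at least one member of H), and |H| = 3.
No choice of 2 elements meets every set, so 3 is the minimum.

3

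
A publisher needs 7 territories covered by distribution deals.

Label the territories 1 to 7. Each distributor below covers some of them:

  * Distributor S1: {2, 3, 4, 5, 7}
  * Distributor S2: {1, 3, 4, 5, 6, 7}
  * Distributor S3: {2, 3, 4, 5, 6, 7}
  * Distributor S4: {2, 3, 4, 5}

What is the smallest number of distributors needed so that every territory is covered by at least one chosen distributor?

2

Take {S2, S3}. Their union is {1, 2, 3, 4, 5, 6, 7}, which is all 7 territories.
No single distributor has all 7 territories (the largest, S2, has 6), so 2 is optimal.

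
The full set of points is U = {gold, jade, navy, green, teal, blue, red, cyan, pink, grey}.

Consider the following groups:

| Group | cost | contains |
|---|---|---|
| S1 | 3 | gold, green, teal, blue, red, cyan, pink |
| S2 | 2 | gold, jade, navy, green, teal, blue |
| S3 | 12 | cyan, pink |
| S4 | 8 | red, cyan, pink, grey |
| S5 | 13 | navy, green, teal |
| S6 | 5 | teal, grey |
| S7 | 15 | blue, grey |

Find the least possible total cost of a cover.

10

S2, S4 together cover every point (S2 ∪ S4 = {gold, jade, navy, green, teal, blue, red, cyan, pink, grey}); total cost 2 + 8 = 10.
No covering selection has total cost below 10.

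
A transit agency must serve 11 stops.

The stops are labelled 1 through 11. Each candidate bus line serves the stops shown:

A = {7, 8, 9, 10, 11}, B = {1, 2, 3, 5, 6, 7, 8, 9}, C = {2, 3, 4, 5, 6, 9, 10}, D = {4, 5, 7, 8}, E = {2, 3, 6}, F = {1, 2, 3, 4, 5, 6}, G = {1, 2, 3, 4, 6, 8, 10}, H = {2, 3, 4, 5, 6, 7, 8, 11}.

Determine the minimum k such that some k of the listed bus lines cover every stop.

A and F together: A ∪ F = {1, 2, 3, 4, 5, 6, 7, 8, 9, 10, 11} — every stop is covered.
No single bus line has all 11 stops (the largest, B, has 8), so 2 is optimal.

2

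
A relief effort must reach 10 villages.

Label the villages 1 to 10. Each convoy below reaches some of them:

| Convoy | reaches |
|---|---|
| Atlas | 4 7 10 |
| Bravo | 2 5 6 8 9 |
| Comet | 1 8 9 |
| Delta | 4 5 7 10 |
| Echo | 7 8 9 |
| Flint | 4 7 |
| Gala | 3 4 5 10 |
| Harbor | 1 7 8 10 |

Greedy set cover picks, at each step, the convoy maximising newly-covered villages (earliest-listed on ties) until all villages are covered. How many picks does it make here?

Greedy: pick Bravo (covers 5 new) → pick Atlas (covers 3 new) → pick Comet (covers 1 new) → pick Gala (covers 1 new). Total picks: 4.
(The true minimum cover uses only 3 convoys, so greedy is not optimal here.)

4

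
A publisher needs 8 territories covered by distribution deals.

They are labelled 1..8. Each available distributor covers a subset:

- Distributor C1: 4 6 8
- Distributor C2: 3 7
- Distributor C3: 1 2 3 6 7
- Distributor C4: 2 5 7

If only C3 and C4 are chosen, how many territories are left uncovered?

Union of C3, C4 = {1, 2, 3, 5, 6, 7}.
Not covered: 4, 8 — 2 territories.

2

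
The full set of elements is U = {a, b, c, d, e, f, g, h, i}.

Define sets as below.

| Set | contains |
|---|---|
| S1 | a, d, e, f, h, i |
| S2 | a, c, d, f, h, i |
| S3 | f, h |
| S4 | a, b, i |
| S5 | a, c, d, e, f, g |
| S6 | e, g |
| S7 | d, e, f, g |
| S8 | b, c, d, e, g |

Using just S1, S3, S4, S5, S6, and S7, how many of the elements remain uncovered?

0

Union of S1, S3, S4, S5, S6, S7 = {a, b, c, d, e, f, g, h, i} — that's every element, so 0 are uncovered.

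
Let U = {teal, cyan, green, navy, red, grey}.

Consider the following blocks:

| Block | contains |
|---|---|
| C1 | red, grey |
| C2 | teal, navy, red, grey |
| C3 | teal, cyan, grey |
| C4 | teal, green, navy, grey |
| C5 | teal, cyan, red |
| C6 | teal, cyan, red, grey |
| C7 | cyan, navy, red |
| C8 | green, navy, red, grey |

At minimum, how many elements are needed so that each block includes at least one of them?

H = {teal, red} meets every block (each contains at least one member of H), and |H| = 2.
No single element lies in every block, so at least 2 are needed and 2 is optimal.

2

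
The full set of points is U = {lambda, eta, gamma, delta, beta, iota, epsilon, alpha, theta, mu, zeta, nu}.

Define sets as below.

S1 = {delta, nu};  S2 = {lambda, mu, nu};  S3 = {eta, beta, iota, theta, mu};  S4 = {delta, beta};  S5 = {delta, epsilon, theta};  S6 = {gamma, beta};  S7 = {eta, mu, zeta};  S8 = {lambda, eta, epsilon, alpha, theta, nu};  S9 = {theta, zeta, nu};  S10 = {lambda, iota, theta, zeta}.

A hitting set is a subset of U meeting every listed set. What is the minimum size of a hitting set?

4

The 4 points {delta, beta, theta, mu} hit every set.
No choice of 3 points meets every set, so 4 is the minimum.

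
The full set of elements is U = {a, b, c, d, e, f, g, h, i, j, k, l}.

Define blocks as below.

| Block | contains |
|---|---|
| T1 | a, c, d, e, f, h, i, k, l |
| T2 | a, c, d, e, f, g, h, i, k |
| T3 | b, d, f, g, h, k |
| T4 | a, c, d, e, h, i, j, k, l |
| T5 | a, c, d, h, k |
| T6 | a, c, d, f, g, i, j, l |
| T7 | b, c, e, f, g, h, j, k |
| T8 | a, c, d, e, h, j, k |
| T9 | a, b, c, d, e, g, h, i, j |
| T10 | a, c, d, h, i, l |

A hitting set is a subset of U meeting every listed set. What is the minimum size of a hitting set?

Take T = {h, j}. Each listed block contains at least one of these, so T is a hitting set of size 2.
No single element lies in every block, so at least 2 are needed and 2 is optimal.

2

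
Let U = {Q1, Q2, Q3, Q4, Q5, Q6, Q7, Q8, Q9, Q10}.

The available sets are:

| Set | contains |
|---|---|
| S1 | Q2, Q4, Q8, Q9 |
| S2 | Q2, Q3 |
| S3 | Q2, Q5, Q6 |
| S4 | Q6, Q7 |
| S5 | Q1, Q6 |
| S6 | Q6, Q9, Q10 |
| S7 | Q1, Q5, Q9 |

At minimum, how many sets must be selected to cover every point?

S1, S2, S4, S6, and S7 cover everything between them: the union {Q1, Q2, Q3, Q4, Q5, Q6, Q7, Q8, Q9, Q10} is all of U.
No 4 of the 7 sets cover everything (all 35 combinations miss at least one point), so 5 is optimal.

5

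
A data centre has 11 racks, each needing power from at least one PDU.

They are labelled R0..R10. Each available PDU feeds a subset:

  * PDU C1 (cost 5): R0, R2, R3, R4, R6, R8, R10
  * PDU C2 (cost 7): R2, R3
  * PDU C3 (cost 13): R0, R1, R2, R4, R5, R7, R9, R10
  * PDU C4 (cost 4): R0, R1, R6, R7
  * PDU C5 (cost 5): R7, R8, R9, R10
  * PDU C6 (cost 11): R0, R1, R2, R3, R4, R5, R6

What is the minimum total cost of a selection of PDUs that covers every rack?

16

C5, C6 together cover every rack (C5 ∪ C6 = {R0, R1, R2, R3, R4, R5, R6, R7, R8, R9, R10}); total cost 5 + 11 = 16.
The greedy pick C1, C4, C5, C6 costs 25; no covering selection beats 16.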